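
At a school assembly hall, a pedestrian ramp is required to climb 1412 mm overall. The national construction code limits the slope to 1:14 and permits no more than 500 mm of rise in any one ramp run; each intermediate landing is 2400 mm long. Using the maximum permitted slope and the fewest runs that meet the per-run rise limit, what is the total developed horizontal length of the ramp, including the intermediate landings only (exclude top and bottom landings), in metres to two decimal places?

1412 / 500 = 2.82, so 3 ramp runs are needed. That means 2 intermediate landings.
Horizontal run for 1412 mm of rise at 1:14 is 1412 × 14 = 19768 mm.
Intermediate landings: 2 × 2400 = 4800 mm.
Developed length = 19768 + 4800 = 24568 mm.
= 24.57 m.

24.57 m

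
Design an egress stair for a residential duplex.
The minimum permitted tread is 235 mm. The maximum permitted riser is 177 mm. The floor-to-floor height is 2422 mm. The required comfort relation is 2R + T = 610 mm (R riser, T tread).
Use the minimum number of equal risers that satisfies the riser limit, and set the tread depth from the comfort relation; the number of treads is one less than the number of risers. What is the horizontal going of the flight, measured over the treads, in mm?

2422 / 177 = 13.68, so 14 risers are needed.
R = 2422 ÷ 14 = 173 mm.
Tread T = 610 − 2 × 173 = 264 mm (≥ 235 mm).
Going = (14 − 1) × 264 = 3432 mm.

3432 mm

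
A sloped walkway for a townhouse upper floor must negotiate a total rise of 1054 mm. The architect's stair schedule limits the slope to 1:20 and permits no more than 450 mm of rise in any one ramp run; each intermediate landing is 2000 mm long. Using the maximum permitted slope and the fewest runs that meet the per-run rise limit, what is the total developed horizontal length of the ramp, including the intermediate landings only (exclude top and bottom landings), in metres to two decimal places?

1054 / 450 = 2.342 → round up to 3 ramp runs. That means 2 intermediate landings.
Horizontal run for 1054 mm of rise at 1:20 is 1054 × 20 = 21080 mm.
Intermediate landings: 2 × 2000 = 4000 mm.
Total developed length = 21080 + 4000 = 25080 mm.
= 25.08 m.

25.08 m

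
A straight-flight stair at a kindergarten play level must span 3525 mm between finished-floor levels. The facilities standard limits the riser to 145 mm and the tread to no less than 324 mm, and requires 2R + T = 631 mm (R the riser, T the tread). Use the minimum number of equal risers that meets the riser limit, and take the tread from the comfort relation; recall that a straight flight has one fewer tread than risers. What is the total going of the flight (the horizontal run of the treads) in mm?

8376 mm

At most 145 each: 3525/145 = 24.31, giving 25 risers.
R = 3525 ÷ 25 = 141 mm.
T = 631 − 2·141 = 349 mm, which satisfies the 324 mm minimum.
Going = (25 − 1) × 349 = 8376 mm.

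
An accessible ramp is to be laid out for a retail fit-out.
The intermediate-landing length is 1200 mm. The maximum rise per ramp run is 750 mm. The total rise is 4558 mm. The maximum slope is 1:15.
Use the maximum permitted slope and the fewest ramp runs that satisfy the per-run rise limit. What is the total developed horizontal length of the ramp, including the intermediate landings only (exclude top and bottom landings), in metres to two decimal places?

75.57 m

4558 / 750 = 6.077 → round up to 7 ramp runs. That means 6 intermediate landings.
Horizontal run for 4558 mm of rise at 1:15 is 4558 × 15 = 68370 mm.
Intermediate landings: 6 × 1200 = 7200 mm.
Developed length = 68370 + 7200 = 75570 mm.
= 75.57 m.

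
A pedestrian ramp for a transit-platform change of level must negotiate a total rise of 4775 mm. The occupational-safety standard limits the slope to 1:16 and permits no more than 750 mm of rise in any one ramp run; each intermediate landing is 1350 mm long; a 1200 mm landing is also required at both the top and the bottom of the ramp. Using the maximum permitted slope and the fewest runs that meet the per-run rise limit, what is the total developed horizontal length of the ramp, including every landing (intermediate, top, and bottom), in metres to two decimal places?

At most 750 each: 4775/750 = 6.37, giving 7 ramp runs. That means 6 intermediate landings.
Horizontal run for 4775 mm of rise at 1:16 is 4775 × 16 = 76400 mm.
6 intermediate landings contribute 6 × 1350 = 8100 mm.
Top and bottom landings: 2 × 1200 = 2400 mm.
Total = 76400 + 8100 + 2400 = 86900 mm.
= 86.90 m.

86.90 m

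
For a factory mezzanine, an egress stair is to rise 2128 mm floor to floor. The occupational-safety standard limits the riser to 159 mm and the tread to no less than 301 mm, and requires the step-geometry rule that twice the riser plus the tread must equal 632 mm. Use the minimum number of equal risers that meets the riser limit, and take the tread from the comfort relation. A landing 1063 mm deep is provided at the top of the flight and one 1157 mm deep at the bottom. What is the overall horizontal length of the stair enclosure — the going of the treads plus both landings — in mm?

6484 mm

2128 / 159 = 13.384 → round up to 14 risers.
Each riser is 2128/14 = 152 mm (≤ 159 mm).
Tread T = 632 − 2 × 152 = 328 mm (≥ 301 mm).
14 risers give 13 treads; going = 13 × 328 = 4264 mm.
Enclosure = 4264 + 1063 + 1157 = 6484 mm.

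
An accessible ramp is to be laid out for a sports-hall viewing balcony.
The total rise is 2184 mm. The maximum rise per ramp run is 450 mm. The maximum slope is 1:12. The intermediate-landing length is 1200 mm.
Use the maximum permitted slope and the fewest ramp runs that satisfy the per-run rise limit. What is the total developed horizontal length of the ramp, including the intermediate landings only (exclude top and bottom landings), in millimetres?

31008 mm

⌈2184/450⌉ = 5 ramp runs. That means 4 intermediate landings.
Ramp run (horizontal) at 1:12: 2184 × 12 = 26208 mm.
Intermediate landings: 4 × 1200 = 4800 mm.
Developed length = 26208 + 4800 = 31008 mm.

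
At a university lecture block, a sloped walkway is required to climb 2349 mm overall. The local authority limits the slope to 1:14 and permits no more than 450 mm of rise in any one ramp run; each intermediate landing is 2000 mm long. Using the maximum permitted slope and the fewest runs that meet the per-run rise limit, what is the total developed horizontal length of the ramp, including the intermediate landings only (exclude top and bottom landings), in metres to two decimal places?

⌈2349/450⌉ = 6 ramp runs. That means 5 intermediate landings.
Ramp run (horizontal) at 1:14: 2349 × 14 = 32886 mm.
Intermediate landings: 5 × 2000 = 10000 mm.
Total developed length = 32886 + 10000 = 42886 mm.
= 42.89 m.

42.89 m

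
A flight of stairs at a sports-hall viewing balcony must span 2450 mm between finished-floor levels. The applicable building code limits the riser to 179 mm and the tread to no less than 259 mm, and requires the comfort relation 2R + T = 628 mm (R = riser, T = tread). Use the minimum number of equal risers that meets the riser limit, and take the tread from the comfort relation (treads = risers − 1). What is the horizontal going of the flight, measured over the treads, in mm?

At most 179 each: 2450/179 = 13.69, giving 14 risers.
R = 2450 ÷ 14 = 175 mm.
Tread T = 628 − 2 × 175 = 278 mm (≥ 259 mm).
Treads = 14 − 1 = 13; going = 13 × 278 = 3614 mm.

3614 mm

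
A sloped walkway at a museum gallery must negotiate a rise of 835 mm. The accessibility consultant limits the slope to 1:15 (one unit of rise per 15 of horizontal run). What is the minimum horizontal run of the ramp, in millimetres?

Run = rise × 15 = 835 × 15 = 12525 mm.

12525 mm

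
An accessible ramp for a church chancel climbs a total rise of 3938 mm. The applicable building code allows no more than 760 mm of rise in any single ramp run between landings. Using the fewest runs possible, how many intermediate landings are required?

At most 760 each: 3938/760 = 5.18, giving 6 ramp runs.
6 runs are separated by 5 intermediate landings.

5 intermediate landings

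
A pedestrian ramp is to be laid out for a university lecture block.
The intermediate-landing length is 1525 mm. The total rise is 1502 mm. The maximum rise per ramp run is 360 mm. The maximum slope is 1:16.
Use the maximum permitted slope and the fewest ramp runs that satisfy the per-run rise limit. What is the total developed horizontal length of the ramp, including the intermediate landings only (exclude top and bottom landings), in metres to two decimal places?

30.13 m

1502 / 360 = 4.17, so 5 ramp runs are needed. That means 4 intermediate landings.
Ramp run (horizontal) at 1:16: 1502 × 16 = 24032 mm.
4 intermediate landings contribute 4 × 1525 = 6100 mm.
Developed length = 24032 + 6100 = 30132 mm.
= 30.13 m.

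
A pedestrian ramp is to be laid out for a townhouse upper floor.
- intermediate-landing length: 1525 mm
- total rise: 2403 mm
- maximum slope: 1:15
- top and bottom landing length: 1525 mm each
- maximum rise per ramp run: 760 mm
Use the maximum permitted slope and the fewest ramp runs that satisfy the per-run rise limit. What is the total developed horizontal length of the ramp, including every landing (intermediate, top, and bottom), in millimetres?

43670 mm

2403 / 760 = 3.16, so 4 ramp runs are needed. That means 3 intermediate landings.
Ramp run (horizontal) at 1:15: 2403 × 15 = 36045 mm.
Intermediate landings: 3 × 1525 = 4575 mm.
Top and bottom landings: 2 × 1525 = 3050 mm.
Total = 36045 + 4575 + 3050 = 43670 mm.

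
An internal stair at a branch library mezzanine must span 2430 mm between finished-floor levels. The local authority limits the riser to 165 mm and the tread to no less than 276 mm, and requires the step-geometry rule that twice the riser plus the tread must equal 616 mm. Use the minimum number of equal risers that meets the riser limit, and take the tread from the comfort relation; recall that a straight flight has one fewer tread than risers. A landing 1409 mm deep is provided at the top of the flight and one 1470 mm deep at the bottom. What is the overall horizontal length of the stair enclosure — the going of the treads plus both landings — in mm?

6967 mm

At most 165 each: 2430/165 = 14.73, giving 15 risers.
Riser R = 2430 / 15 = 162 mm, within the 165 mm limit.
From 2R + T = 616: T = 616 − 324 = 292 mm.
Treads = 15 − 1 = 14; going = 14 × 292 = 4088 mm.
Add landings: 4088 + 1409 + 1470 = 6967 mm.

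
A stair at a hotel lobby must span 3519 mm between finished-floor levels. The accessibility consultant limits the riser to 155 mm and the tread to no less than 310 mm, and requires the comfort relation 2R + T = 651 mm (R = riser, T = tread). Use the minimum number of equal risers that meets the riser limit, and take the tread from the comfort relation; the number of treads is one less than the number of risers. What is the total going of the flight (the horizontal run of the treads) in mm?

3519 / 155 = 22.703 → round up to 23 risers.
Each riser is 3519/23 = 153 mm (≤ 155 mm).
From 2R + T = 651: T = 651 − 306 = 345 mm.
23 risers give 22 treads; going = 22 × 345 = 7590 mm.

7590 mm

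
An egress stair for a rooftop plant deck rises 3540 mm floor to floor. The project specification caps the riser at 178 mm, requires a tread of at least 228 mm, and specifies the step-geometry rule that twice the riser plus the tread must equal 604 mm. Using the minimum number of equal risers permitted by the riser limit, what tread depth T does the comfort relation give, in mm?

3540 / 178 = 19.89, so 20 risers are needed.
Riser R = 3540 / 20 = 177 mm, within the 178 mm limit.
From 2R + T = 604: T = 604 − 354 = 250 mm.

250 mm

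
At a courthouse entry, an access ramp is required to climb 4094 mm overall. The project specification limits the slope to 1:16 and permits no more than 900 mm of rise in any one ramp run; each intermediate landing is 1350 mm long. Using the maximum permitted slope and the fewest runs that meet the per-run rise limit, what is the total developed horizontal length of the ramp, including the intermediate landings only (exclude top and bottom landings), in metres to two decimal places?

4094 / 900 = 4.55, so 5 ramp runs are needed. That means 4 intermediate landings.
Horizontal run for 4094 mm of rise at 1:16 is 4094 × 16 = 65504 mm.
Intermediate landings: 4 × 1350 = 5400 mm.
Developed length = 65504 + 5400 = 70904 mm.
= 70.90 m.

70.90 m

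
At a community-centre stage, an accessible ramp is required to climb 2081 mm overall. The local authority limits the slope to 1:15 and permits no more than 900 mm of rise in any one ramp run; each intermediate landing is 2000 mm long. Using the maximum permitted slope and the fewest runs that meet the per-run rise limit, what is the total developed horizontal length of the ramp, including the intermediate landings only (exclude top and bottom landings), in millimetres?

35215 mm

At most 900 each: 2081/900 = 2.31, giving 3 ramp runs. That means 2 intermediate landings.
Ramp run (horizontal) at 1:15: 2081 × 15 = 31215 mm.
Intermediate landings: 2 × 2000 = 4000 mm.
Total developed length = 31215 + 4000 = 35215 mm.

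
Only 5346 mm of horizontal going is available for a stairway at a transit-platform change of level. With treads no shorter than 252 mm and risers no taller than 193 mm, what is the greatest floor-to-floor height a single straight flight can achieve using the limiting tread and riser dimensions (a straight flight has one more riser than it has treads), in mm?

4246 mm

Treads that fit: ⌊5346 / 252⌋ = 21.
Risers = treads + 1 = 22.
Maximum height = 22 × 193 = 4246 mm.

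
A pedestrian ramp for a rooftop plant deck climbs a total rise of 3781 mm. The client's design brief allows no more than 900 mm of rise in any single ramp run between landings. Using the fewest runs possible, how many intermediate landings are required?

At most 900 each: 3781/900 = 4.20, giving 5 ramp runs.
5 runs are separated by 4 intermediate landings.

4 intermediate landings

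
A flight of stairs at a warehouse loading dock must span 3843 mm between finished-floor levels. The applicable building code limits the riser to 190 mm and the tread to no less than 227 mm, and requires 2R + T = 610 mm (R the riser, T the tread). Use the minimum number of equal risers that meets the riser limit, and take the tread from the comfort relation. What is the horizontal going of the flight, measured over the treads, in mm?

4880 mm

⌈3843/190⌉ = 21 risers.
Each riser is 3843/21 = 183 mm (≤ 190 mm).
T = 610 − 2·183 = 244 mm, which satisfies the 227 mm minimum.
Treads = 21 − 1 = 20; going = 20 × 244 = 4880 mm.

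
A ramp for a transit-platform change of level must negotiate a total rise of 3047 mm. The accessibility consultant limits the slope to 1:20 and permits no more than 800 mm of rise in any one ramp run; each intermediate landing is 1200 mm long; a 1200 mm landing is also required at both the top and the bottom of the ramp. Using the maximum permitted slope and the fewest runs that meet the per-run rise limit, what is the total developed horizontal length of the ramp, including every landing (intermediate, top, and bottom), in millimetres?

⌈3047/800⌉ = 4 ramp runs. That means 3 intermediate landings.
Ramp run (horizontal) at 1:20: 3047 × 20 = 60940 mm.
Intermediate landings: 3 × 1200 = 3600 mm.
Top and bottom landings: 2 × 1200 = 2400 mm.
Total = 60940 + 3600 + 2400 = 66940 mm.

66940 mm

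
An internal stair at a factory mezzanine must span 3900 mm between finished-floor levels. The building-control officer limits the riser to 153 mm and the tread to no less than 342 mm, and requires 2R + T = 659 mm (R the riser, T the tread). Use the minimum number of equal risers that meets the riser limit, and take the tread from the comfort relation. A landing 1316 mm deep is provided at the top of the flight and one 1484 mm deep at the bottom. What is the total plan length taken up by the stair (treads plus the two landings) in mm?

⌈3900/153⌉ = 26 risers.
R = 3900 ÷ 26 = 150 mm.
From 2R + T = 659: T = 659 − 300 = 359 mm.
26 risers give 25 treads; going = 25 × 359 = 8975 mm.
Add landings: 8975 + 1316 + 1484 = 11775 mm.

11775 mm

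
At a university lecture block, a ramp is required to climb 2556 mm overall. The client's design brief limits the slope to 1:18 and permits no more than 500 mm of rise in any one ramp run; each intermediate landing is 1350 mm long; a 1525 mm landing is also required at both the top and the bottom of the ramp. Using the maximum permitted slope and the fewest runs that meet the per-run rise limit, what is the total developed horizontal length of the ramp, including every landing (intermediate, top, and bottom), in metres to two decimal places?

55.81 m

2556 / 500 = 5.11, so 6 ramp runs are needed. That means 5 intermediate landings.
Horizontal run for 2556 mm of rise at 1:18 is 2556 × 18 = 46008 mm.
5 intermediate landings contribute 5 × 1350 = 6750 mm.
Top and bottom landings: 2 × 1525 = 3050 mm.
Total = 46008 + 6750 + 3050 = 55808 mm.
= 55.81 m.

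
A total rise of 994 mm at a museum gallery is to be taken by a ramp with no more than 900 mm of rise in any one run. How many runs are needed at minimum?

2 runs

At most 900 each: 994/900 = 1.10, giving 2 ramp runs.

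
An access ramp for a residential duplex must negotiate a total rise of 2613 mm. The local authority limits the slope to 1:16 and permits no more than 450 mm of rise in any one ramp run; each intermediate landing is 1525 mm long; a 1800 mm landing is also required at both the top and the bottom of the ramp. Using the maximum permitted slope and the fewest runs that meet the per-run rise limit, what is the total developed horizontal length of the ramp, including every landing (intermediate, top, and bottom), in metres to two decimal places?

2613 / 450 = 5.81, so 6 ramp runs are needed. That means 5 intermediate landings.
Ramp run (horizontal) at 1:16: 2613 × 16 = 41808 mm.
Intermediate landings: 5 × 1525 = 7625 mm.
Top and bottom landings: 2 × 1800 = 3600 mm.
Total = 41808 + 7625 + 3600 = 53033 mm.
= 53.03 m.

53.03 m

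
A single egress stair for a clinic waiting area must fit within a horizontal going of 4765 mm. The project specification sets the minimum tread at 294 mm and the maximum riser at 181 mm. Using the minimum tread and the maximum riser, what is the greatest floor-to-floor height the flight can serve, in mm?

3077 mm

4765 / 294 = 16.21, so 16 treads fit.
Risers = treads + 1 = 17.
Maximum height = 17 × 181 = 3077 mm.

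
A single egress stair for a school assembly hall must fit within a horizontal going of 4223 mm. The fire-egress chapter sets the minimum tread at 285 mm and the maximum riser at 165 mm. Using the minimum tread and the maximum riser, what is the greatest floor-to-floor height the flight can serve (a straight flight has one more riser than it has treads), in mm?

2475 mm

Treads that fit: ⌊4223 / 285⌋ = 14.
Risers = treads + 1 = 15.
Maximum height = 15 × 165 = 2475 mm.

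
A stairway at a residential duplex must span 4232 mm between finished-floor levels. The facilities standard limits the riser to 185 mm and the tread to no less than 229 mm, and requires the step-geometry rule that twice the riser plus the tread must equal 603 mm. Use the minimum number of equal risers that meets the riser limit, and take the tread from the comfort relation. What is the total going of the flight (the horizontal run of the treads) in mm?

At most 185 each: 4232/185 = 22.88, giving 23 risers.
Riser R = 4232 / 23 = 184 mm, within the 185 mm limit.
Tread T = 603 − 2 × 184 = 235 mm (≥ 229 mm).
23 risers give 22 treads; going = 22 × 235 = 5170 mm.

5170 mm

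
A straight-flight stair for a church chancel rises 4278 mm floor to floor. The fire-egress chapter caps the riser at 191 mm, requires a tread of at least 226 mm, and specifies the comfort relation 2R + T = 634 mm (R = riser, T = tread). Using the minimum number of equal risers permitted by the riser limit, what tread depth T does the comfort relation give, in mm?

⌈4278/191⌉ = 23 risers.
R = 4278 ÷ 23 = 186 mm.
Tread T = 634 − 2 × 186 = 262 mm (≥ 226 mm).

262 mm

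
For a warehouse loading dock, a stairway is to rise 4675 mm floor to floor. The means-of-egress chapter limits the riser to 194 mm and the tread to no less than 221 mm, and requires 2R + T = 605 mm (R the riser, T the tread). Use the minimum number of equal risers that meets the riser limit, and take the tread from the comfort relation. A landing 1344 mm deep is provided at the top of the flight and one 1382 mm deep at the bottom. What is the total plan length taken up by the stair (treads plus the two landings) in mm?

At most 194 each: 4675/194 = 24.10, giving 25 risers.
Riser R = 4675 / 25 = 187 mm, within the 194 mm limit.
T = 605 − 2·187 = 231 mm, which satisfies the 221 mm minimum.
25 risers give 24 treads; going = 24 × 231 = 5544 mm.
Enclosure = 5544 + 1344 + 1382 = 8270 mm.

8270 mm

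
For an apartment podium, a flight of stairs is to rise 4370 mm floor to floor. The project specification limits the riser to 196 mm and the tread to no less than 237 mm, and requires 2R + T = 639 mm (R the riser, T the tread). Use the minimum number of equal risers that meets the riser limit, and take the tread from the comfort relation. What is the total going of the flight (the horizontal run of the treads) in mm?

5698 mm

4370 / 196 = 22.296 → round up to 23 risers.
R = 4370 ÷ 23 = 190 mm.
Tread T = 639 − 2 × 190 = 259 mm (≥ 237 mm).
23 risers give 22 treads; going = 22 × 259 = 5698 mm.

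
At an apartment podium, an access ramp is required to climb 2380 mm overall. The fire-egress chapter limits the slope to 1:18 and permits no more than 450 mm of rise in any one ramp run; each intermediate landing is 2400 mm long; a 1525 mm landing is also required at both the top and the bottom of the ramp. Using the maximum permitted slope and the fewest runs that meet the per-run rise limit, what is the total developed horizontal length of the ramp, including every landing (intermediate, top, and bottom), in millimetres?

57890 mm

2380 / 450 = 5.289 → round up to 6 ramp runs. That means 5 intermediate landings.
Horizontal run for 2380 mm of rise at 1:18 is 2380 × 18 = 42840 mm.
Intermediate landings: 5 × 2400 = 12000 mm.
Top and bottom landings: 2 × 1525 = 3050 mm.
Total = 42840 + 12000 + 3050 = 57890 mm.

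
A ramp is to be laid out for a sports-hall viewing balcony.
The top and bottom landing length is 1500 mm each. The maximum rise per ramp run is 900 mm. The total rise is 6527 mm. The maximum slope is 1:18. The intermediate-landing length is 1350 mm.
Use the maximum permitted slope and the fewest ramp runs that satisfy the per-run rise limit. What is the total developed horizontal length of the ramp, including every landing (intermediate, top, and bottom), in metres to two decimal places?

129.94 m

⌈6527/900⌉ = 8 ramp runs. That means 7 intermediate landings.
Ramp run (horizontal) at 1:18: 6527 × 18 = 117486 mm.
Intermediate landings: 7 × 1350 = 9450 mm.
Top and bottom landings: 2 × 1500 = 3000 mm.
Total = 117486 + 9450 + 3000 = 129936 mm.
= 129.94 m.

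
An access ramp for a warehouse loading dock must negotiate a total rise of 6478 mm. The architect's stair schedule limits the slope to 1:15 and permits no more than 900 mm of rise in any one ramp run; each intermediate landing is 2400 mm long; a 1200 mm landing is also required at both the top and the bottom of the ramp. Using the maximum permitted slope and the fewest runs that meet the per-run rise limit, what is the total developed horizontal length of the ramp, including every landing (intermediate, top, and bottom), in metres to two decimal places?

6478 / 900 = 7.198 → round up to 8 ramp runs. That means 7 intermediate landings.
Ramp run (horizontal) at 1:15: 6478 × 15 = 97170 mm.
7 intermediate landings contribute 7 × 2400 = 16800 mm.
Top and bottom landings: 2 × 1200 = 2400 mm.
Total = 97170 + 16800 + 2400 = 116370 mm.
= 116.37 m.

116.37 m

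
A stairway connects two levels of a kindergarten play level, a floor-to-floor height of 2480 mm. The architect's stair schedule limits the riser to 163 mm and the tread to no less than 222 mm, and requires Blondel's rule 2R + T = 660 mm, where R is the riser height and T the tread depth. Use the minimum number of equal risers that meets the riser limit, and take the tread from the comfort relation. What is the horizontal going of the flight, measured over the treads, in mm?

At most 163 each: 2480/163 = 15.21, giving 16 risers.
Each riser is 2480/16 = 155 mm (≤ 163 mm).
From 2R + T = 660: T = 660 − 310 = 350 mm.
16 risers give 15 treads; going = 15 × 350 = 5250 mm.

5250 mm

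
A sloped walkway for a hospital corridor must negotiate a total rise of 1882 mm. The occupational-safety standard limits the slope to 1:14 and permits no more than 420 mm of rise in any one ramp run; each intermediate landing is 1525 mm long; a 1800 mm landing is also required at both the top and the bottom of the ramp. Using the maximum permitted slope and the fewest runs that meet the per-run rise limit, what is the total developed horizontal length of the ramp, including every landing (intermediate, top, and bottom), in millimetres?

⌈1882/420⌉ = 5 ramp runs. That means 4 intermediate landings.
Horizontal run for 1882 mm of rise at 1:14 is 1882 × 14 = 26348 mm.
4 intermediate landings contribute 4 × 1525 = 6100 mm.
Top and bottom landings: 2 × 1800 = 3600 mm.
Total = 26348 + 6100 + 3600 = 36048 mm.

36048 mm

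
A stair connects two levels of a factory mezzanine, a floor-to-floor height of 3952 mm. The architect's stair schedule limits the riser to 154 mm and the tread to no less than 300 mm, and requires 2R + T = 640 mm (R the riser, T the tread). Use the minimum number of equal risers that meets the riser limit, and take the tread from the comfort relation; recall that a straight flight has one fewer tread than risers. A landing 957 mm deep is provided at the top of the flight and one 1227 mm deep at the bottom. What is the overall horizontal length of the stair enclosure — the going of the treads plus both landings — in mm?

3952 / 154 = 25.66, so 26 risers are needed.
R = 3952 ÷ 26 = 152 mm.
Tread T = 640 − 2 × 152 = 336 mm (≥ 300 mm).
Going = (26 − 1) × 336 = 8400 mm.
Enclosure = 8400 + 957 + 1227 = 10584 mm.

10584 mm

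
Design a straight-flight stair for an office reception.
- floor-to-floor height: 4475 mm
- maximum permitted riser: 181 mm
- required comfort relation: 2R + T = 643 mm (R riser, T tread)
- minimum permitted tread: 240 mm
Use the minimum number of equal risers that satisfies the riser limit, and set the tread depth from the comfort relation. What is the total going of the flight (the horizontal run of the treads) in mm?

At most 181 each: 4475/181 = 24.72, giving 25 risers.
R = 4475 ÷ 25 = 179 mm.
From 2R + T = 643: T = 643 − 358 = 285 mm.
25 risers give 24 treads; going = 24 × 285 = 6840 mm.

6840 mm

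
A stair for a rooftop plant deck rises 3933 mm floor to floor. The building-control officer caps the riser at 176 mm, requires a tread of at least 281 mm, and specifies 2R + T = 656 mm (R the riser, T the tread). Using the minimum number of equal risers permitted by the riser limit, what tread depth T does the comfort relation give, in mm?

314 mm

3933 / 176 = 22.35, so 23 risers are needed.
R = 3933 ÷ 23 = 171 mm.
T = 656 − 2·171 = 314 mm, which satisfies the 281 mm minimum.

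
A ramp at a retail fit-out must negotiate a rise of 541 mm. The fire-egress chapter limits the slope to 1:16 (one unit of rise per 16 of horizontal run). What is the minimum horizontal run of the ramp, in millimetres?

Run = rise × 16 = 541 × 16 = 8656 mm.

8656 mm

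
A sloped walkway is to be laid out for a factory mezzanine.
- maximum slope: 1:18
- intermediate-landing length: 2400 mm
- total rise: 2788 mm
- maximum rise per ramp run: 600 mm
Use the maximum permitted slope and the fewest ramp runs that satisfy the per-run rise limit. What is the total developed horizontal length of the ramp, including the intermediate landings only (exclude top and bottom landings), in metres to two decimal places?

At most 600 each: 2788/600 = 4.65, giving 5 ramp runs. That means 4 intermediate landings.
Horizontal run for 2788 mm of rise at 1:18 is 2788 × 18 = 50184 mm.
4 intermediate landings contribute 4 × 2400 = 9600 mm.
Developed length = 50184 + 9600 = 59784 mm.
= 59.78 m.

59.78 m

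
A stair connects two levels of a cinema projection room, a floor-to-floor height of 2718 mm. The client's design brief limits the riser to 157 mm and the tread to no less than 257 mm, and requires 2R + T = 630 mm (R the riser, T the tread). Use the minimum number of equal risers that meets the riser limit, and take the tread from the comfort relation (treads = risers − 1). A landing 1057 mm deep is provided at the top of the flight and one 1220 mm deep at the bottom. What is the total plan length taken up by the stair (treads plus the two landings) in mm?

7853 mm

2718 / 157 = 17.31, so 18 risers are needed.
Each riser is 2718/18 = 151 mm (≤ 157 mm).
Tread T = 630 − 2 × 151 = 328 mm (≥ 257 mm).
Going = (18 − 1) × 328 = 5576 mm.
Enclosure = 5576 + 1057 + 1220 = 7853 mm.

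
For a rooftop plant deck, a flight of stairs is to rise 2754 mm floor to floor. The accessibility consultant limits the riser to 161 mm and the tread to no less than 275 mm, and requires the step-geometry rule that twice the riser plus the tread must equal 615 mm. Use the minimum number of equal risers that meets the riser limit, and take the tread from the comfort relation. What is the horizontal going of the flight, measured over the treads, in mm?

5253 mm

2754 / 161 = 17.106 → round up to 18 risers.
Each riser is 2754/18 = 153 mm (≤ 161 mm).
T = 615 − 2·153 = 309 mm, which satisfies the 275 mm minimum.
Treads = 18 − 1 = 17; going = 17 × 309 = 5253 mm.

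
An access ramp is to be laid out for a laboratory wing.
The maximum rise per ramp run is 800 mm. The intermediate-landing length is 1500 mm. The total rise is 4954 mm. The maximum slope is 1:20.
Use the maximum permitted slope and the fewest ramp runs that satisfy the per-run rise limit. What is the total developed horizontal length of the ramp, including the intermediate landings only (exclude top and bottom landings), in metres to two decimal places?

108.08 m

At most 800 each: 4954/800 = 6.19, giving 7 ramp runs. That means 6 intermediate landings.
Horizontal run for 4954 mm of rise at 1:20 is 4954 × 20 = 99080 mm.
6 intermediate landings contribute 6 × 1500 = 9000 mm.
Developed length = 99080 + 9000 = 108080 mm.
= 108.08 m.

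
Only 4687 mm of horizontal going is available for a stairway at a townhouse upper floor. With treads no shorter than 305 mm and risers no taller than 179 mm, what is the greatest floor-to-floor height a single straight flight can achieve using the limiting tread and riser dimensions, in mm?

4687 / 305 = 15.37, so 15 treads fit.
Risers = treads + 1 = 16.
Maximum height = 16 × 179 = 2864 mm.

2864 mm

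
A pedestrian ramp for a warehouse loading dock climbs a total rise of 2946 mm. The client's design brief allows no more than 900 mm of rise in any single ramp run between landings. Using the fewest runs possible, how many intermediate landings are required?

3 intermediate landings

⌈2946/900⌉ = 4 ramp runs.
4 runs are separated by 3 intermediate landings.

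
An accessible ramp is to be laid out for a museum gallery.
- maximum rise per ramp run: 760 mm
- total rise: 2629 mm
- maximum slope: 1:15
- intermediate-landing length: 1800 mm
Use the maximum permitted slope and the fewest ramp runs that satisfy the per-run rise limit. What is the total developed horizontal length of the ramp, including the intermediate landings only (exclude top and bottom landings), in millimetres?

44835 mm

At most 760 each: 2629/760 = 3.46, giving 4 ramp runs. That means 3 intermediate landings.
Ramp run (horizontal) at 1:15: 2629 × 15 = 39435 mm.
3 intermediate landings contribute 3 × 1800 = 5400 mm.
Total developed length = 39435 + 5400 = 44835 mm.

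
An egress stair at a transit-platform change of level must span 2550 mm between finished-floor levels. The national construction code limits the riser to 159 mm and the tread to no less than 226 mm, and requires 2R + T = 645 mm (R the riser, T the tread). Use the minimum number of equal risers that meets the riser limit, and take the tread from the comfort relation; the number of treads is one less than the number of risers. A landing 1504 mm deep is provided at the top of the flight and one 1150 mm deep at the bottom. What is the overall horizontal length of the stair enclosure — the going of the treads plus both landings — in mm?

2550 / 159 = 16.04, so 17 risers are needed.
Each riser is 2550/17 = 150 mm (≤ 159 mm).
From 2R + T = 645: T = 645 − 300 = 345 mm.
17 risers give 16 treads; going = 16 × 345 = 5520 mm.
Enclosure = 5520 + 1504 + 1150 = 8174 mm.

8174 mm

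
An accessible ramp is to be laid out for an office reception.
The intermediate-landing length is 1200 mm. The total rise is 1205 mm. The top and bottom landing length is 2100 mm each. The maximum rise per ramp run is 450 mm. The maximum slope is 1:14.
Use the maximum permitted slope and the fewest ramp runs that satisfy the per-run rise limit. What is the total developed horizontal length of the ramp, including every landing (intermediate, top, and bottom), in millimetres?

23470 mm

1205 / 450 = 2.678 → round up to 3 ramp runs. That means 2 intermediate landings.
Horizontal run for 1205 mm of rise at 1:14 is 1205 × 14 = 16870 mm.
Intermediate landings: 2 × 1200 = 2400 mm.
Top and bottom landings: 2 × 2100 = 4200 mm.
Total = 16870 + 2400 + 4200 = 23470 mm.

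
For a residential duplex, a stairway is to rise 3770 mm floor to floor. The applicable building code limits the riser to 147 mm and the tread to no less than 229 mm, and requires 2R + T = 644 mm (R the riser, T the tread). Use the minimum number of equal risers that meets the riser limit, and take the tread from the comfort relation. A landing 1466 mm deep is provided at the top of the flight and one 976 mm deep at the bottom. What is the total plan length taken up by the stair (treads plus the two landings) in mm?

3770 / 147 = 25.646 → round up to 26 risers.
Each riser is 3770/26 = 145 mm (≤ 147 mm).
T = 644 − 2·145 = 354 mm, which satisfies the 229 mm minimum.
26 risers give 25 treads; going = 25 × 354 = 8850 mm.
Add landings: 8850 + 1466 + 976 = 11292 mm.

11292 mm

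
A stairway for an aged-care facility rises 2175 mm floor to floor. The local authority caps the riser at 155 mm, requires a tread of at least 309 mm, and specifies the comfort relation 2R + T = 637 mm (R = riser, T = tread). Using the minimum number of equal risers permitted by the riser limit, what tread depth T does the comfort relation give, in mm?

347 mm

2175 / 155 = 14.03, so 15 risers are needed.
Riser R = 2175 / 15 = 145 mm, within the 155 mm limit.
From 2R + T = 637: T = 637 − 290 = 347 mm.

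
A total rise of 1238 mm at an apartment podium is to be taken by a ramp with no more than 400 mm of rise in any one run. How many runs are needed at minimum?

1238 / 400 = 3.10, so 4 ramp runs are needed.

4 runs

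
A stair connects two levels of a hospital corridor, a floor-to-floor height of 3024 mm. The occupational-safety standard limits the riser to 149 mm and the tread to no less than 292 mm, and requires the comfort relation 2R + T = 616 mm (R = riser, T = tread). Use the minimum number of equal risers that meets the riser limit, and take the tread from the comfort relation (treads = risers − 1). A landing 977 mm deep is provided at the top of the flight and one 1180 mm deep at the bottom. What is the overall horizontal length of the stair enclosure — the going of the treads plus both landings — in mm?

8717 mm

3024 / 149 = 20.30, so 21 risers are needed.
Riser R = 3024 / 21 = 144 mm, within the 149 mm limit.
Tread T = 616 − 2 × 144 = 328 mm (≥ 292 mm).
Treads = 21 − 1 = 20; going = 20 × 328 = 6560 mm.
Add landings: 6560 + 977 + 1180 = 8717 mm.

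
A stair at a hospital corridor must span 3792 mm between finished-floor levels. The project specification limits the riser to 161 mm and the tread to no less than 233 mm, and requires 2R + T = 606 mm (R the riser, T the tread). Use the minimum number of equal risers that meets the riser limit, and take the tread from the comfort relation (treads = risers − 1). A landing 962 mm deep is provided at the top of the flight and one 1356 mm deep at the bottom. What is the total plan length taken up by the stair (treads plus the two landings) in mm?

⌈3792/161⌉ = 24 risers.
Each riser is 3792/24 = 158 mm (≤ 161 mm).
Tread T = 606 − 2 × 158 = 290 mm (≥ 233 mm).
24 risers give 23 treads; going = 23 × 290 = 6670 mm.
Add landings: 6670 + 962 + 1356 = 8988 mm.

8988 mm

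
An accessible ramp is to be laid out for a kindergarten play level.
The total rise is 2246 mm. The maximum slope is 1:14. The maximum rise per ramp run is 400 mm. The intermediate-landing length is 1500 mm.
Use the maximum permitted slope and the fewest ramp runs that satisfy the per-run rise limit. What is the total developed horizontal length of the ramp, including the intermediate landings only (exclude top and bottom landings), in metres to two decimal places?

38.94 m

At most 400 each: 2246/400 = 5.62, giving 6 ramp runs. That means 5 intermediate landings.
Ramp run (horizontal) at 1:14: 2246 × 14 = 31444 mm.
Intermediate landings: 5 × 1500 = 7500 mm.
Developed length = 31444 + 7500 = 38944 mm.
= 38.94 m.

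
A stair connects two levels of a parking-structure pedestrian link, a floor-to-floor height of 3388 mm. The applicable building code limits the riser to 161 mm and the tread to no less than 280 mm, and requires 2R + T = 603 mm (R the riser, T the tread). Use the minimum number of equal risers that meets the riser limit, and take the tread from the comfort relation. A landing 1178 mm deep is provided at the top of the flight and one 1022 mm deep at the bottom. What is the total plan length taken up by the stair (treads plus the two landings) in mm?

3388 / 161 = 21.043 → round up to 22 risers.
Riser R = 3388 / 22 = 154 mm, within the 161 mm limit.
T = 603 − 2·154 = 295 mm, which satisfies the 280 mm minimum.
22 risers give 21 treads; going = 21 × 295 = 6195 mm.
Enclosure = 6195 + 1178 + 1022 = 8395 mm.

8395 mm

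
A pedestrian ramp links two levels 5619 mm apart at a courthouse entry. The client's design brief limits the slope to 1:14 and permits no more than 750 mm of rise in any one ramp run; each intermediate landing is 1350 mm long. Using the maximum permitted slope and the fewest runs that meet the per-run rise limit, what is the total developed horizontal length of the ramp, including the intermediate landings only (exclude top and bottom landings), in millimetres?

5619 / 750 = 7.492 → round up to 8 ramp runs. That means 7 intermediate landings.
Ramp run (horizontal) at 1:14: 5619 × 14 = 78666 mm.
Intermediate landings: 7 × 1350 = 9450 mm.
Developed length = 78666 + 9450 = 88116 mm.

88116 mm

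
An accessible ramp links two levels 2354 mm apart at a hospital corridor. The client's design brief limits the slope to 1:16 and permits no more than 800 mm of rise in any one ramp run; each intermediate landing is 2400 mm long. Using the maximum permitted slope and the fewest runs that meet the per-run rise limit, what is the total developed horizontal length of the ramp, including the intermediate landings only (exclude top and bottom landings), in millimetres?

42464 mm

2354 / 800 = 2.94, so 3 ramp runs are needed. That means 2 intermediate landings.
Horizontal run for 2354 mm of rise at 1:16 is 2354 × 16 = 37664 mm.
2 intermediate landings contribute 2 × 2400 = 4800 mm.
Developed length = 37664 + 4800 = 42464 mm.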